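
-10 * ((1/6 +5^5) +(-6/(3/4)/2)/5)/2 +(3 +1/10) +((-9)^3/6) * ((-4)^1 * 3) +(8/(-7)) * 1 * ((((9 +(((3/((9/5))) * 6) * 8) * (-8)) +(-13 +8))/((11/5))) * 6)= -14066047/1155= -12178.40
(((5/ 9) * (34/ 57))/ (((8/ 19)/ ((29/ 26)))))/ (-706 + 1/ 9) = -2465/ 1982136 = -0.00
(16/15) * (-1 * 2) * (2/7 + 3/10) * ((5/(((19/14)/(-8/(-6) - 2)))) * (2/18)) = 2624/7695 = 0.34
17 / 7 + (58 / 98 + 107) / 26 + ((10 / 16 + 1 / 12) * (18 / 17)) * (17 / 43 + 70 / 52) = 1725161 / 219128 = 7.87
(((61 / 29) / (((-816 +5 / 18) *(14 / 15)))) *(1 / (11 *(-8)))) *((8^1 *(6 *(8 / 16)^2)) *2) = 0.00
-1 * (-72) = 72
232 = 232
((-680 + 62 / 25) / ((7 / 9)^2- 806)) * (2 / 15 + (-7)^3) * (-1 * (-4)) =-9408110472 / 8154625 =-1153.71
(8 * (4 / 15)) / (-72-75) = -32 / 2205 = -0.01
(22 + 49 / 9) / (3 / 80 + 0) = 19760 / 27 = 731.85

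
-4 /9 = -0.44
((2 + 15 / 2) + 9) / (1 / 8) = 148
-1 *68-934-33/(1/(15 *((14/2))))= -4467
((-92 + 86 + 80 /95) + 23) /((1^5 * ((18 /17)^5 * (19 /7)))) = 1123106887 /227378016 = 4.94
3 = 3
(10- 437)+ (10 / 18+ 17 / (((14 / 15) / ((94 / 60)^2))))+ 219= -410101 / 2520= -162.74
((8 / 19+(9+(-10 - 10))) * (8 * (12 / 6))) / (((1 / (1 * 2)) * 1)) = -6432 / 19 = -338.53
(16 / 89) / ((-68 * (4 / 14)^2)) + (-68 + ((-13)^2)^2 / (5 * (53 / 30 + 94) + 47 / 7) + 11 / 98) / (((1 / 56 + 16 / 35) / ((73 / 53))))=-40070618564091 / 1522458971887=-26.32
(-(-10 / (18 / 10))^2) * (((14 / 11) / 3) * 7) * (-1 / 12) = 61250 / 8019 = 7.64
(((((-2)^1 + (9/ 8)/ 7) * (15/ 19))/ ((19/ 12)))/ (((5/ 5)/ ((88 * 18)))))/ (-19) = 3670920/ 48013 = 76.46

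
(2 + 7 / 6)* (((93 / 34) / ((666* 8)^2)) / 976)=589 / 1884027174912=0.00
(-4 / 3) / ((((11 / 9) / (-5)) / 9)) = 49.09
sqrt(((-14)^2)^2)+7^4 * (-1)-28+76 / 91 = -203127 / 91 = -2232.16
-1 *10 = -10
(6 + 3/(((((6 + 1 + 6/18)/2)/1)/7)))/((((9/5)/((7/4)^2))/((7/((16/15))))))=368725/2816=130.94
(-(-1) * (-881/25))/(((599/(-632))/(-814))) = -453228688/14975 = -30265.69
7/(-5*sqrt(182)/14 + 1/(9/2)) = -2835*sqrt(182)/26269-1764/26269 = -1.52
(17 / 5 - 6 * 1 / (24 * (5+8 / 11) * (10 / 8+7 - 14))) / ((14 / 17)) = 4.14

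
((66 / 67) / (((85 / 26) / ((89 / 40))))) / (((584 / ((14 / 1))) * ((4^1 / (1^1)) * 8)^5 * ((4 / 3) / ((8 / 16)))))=801801 / 4463920572006400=0.00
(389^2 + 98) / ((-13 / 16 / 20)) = -48454080 / 13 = -3727236.92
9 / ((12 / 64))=48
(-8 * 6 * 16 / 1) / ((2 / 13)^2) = -32448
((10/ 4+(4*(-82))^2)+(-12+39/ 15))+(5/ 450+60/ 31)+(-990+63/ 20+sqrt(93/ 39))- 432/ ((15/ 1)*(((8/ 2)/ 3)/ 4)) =sqrt(403)/ 13+118860469/ 1116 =106507.34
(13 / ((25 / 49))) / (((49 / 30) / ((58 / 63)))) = 1508 / 105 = 14.36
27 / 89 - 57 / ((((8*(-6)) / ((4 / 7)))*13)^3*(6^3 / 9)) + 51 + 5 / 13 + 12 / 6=49776576387227 / 927145529856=53.69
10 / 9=1.11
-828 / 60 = -69 / 5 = -13.80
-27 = -27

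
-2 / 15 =-0.13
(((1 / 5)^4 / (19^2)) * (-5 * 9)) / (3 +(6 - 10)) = 9 / 45125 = 0.00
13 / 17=0.76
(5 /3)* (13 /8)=65 /24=2.71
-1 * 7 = -7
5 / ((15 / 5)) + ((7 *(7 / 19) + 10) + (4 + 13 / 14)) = 15301 / 798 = 19.17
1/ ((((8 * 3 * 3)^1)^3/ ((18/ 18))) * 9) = 1/ 3359232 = 0.00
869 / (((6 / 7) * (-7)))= -869 / 6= -144.83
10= 10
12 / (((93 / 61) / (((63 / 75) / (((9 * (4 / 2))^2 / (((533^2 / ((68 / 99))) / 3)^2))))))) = 4169865831438307 / 10750800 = 387865631.53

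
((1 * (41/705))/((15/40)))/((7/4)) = 1312/14805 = 0.09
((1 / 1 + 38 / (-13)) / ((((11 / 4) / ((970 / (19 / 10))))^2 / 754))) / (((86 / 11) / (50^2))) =-2728610000000000 / 170753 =-15979865653.90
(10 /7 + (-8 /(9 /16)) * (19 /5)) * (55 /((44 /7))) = -8287 /18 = -460.39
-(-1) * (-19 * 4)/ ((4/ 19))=-361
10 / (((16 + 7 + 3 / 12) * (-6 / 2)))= -40 / 279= -0.14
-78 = -78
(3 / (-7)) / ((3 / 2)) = -2 / 7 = -0.29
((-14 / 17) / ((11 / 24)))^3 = -37933056 / 6539203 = -5.80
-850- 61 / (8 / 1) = -857.62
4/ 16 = 1/ 4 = 0.25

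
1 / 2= 0.50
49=49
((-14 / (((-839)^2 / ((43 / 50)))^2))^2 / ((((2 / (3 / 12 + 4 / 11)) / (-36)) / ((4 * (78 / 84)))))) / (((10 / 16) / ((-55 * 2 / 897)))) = 7753840668 / 2205888503827875263242133984375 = 0.00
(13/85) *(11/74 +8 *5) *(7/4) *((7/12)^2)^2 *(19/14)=1761942637/1043435520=1.69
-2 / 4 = -0.50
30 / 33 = 10 / 11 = 0.91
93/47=1.98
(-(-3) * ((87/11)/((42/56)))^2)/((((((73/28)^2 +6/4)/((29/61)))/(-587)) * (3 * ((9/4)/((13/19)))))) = -9338378742784/8210292255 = -1137.40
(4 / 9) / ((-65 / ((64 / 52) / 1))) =-64 / 7605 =-0.01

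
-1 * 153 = -153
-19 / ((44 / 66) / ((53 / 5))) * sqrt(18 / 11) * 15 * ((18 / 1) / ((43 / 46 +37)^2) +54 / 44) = -7186.66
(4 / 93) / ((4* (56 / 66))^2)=363 / 97216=0.00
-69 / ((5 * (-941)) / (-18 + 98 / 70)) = -5727 / 23525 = -0.24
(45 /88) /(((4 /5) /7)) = 1575 /352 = 4.47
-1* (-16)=16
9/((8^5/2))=9/16384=0.00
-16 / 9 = -1.78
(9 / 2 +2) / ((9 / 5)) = 65 / 18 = 3.61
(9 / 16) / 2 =9 / 32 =0.28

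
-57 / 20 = -2.85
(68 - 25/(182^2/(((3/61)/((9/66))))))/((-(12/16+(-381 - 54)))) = 137397802/877429917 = 0.16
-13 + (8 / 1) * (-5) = -53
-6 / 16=-3 / 8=-0.38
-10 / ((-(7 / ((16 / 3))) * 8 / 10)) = 200 / 21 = 9.52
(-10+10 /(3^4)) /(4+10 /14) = -5600 /2673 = -2.10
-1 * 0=0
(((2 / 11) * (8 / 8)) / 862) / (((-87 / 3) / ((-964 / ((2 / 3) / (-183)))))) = -264618 / 137489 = -1.92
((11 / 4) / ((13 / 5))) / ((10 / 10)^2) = 55 / 52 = 1.06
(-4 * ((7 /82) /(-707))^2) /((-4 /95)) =95 /68591524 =0.00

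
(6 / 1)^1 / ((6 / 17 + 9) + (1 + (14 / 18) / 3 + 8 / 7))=19278 / 37769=0.51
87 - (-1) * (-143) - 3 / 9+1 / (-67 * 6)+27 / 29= -215303 / 3886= -55.40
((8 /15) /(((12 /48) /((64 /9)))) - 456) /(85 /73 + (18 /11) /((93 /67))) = -1481432216 /7874685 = -188.13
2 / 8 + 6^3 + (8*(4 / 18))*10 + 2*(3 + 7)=9145 / 36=254.03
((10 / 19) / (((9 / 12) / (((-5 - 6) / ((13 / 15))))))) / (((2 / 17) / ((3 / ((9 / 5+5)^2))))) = -20625 / 4199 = -4.91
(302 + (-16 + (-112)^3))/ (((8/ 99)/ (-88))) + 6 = 1529655144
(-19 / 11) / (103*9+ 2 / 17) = -0.00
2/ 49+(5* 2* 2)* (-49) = -48018/ 49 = -979.96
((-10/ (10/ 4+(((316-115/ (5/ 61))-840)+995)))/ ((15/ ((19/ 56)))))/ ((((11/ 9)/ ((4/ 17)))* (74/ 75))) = 4275/ 90036947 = 0.00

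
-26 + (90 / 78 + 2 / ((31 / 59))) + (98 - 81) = -1628 / 403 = -4.04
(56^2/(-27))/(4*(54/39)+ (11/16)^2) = -10436608/540135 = -19.32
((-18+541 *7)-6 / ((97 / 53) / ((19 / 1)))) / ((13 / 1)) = 359551 / 1261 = 285.13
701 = 701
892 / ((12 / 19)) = 4237 / 3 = 1412.33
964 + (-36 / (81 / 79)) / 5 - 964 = -316 / 45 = -7.02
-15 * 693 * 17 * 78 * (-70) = 964863900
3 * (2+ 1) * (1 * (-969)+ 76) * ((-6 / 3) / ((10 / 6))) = 9644.40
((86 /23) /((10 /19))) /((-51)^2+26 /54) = 22059 /8077600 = 0.00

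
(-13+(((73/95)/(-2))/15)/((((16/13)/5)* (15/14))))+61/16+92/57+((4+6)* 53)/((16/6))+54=2095429/8550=245.08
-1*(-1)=1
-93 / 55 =-1.69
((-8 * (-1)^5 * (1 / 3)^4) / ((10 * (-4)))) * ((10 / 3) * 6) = -4 / 81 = -0.05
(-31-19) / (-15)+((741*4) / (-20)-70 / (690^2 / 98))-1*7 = -3615529 / 23805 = -151.88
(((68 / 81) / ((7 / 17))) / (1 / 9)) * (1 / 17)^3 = 4 / 1071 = 0.00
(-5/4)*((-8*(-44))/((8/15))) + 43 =-782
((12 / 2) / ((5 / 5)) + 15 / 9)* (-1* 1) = -23 / 3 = -7.67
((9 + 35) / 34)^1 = 22 / 17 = 1.29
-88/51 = -1.73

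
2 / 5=0.40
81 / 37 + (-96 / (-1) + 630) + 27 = 27942 / 37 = 755.19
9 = 9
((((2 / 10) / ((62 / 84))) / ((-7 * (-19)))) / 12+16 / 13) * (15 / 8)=282759 / 122512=2.31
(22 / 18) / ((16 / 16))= 11 / 9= 1.22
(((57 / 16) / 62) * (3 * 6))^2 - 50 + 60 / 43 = -502857173 / 10578688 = -47.53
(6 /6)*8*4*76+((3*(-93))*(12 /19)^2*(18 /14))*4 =4699328 /2527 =1859.65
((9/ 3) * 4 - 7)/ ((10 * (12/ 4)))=1/ 6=0.17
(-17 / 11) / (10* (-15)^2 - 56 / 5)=-85 / 123134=-0.00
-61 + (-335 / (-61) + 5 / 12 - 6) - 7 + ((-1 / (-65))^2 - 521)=-1821882643 / 3092700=-589.09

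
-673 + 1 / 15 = -10094 / 15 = -672.93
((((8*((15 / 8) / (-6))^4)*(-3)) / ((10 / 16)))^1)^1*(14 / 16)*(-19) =49875 / 8192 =6.09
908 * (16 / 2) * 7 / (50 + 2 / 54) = 196128 / 193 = 1016.21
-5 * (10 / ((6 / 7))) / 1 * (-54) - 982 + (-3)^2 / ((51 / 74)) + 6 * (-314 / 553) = 20472106 / 9401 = 2177.65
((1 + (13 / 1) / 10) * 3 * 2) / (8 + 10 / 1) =23 / 30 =0.77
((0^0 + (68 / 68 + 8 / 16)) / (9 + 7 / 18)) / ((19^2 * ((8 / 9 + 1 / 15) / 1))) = 2025 / 2623387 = 0.00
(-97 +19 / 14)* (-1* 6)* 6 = 24102 / 7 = 3443.14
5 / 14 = 0.36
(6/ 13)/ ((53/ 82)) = 492/ 689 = 0.71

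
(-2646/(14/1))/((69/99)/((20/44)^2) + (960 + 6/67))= -949725/4841401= -0.20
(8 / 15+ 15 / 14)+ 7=1807 / 210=8.60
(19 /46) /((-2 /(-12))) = 57 /23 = 2.48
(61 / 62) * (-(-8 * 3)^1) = 732 / 31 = 23.61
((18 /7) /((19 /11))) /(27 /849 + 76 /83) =1.57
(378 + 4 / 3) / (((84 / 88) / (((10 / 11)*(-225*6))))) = -3414000 / 7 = -487714.29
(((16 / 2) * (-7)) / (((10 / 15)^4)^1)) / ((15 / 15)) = -567 / 2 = -283.50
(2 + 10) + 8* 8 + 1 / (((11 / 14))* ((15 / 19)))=12806 / 165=77.61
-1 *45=-45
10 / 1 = 10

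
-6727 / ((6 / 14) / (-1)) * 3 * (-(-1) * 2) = 94178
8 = 8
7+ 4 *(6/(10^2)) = 181/25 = 7.24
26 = 26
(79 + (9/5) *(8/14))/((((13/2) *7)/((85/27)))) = 95234/17199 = 5.54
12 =12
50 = 50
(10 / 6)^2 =25 / 9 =2.78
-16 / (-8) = 2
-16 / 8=-2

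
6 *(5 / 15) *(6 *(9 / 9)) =12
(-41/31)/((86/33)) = -1353/2666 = -0.51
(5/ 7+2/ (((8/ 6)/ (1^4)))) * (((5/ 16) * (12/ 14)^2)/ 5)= 279/ 2744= 0.10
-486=-486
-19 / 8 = -2.38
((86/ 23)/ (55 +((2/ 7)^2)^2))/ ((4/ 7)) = 722701/ 6075266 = 0.12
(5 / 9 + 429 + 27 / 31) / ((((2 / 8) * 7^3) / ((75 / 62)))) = 6004450 / 988869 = 6.07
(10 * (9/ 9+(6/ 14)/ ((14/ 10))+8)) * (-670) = -3055200/ 49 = -62351.02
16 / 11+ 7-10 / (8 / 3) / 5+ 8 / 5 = 2047 / 220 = 9.30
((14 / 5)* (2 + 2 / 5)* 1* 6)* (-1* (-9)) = 9072 / 25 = 362.88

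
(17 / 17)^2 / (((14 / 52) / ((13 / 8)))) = 169 / 28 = 6.04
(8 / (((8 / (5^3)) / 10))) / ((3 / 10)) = 12500 / 3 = 4166.67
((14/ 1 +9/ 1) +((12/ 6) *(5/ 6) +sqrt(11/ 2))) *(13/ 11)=13 *sqrt(22)/ 22 +962/ 33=31.92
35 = 35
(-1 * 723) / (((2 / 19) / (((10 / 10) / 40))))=-13737 / 80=-171.71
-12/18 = -2/3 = -0.67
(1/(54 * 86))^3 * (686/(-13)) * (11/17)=-3773/11067229379232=-0.00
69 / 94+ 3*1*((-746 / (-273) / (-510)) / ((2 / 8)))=1460897 / 2181270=0.67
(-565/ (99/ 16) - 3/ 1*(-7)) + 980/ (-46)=-208613/ 2277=-91.62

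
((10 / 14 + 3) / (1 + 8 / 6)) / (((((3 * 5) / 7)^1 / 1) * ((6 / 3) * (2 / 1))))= 13 / 70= 0.19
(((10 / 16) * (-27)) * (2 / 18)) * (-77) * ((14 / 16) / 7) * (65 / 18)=25025 / 384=65.17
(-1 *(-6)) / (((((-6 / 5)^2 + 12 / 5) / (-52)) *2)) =-325 / 8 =-40.62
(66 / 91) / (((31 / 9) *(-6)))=-99 / 2821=-0.04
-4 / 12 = -1 / 3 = -0.33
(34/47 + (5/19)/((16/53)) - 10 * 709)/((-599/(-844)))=-21369896219/2139628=-9987.67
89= 89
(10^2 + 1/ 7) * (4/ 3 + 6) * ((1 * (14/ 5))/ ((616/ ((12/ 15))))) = 1402/ 525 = 2.67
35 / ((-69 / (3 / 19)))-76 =-33247 / 437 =-76.08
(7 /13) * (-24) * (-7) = 1176 /13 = 90.46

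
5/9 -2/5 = 7/45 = 0.16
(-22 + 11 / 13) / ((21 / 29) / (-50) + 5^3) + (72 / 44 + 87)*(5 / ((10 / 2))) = 88.47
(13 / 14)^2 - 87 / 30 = -1997 / 980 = -2.04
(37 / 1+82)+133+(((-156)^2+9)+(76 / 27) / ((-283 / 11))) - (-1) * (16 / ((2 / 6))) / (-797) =149791671509 / 6089877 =24596.83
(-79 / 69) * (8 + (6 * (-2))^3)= 135880 / 69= 1969.28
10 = 10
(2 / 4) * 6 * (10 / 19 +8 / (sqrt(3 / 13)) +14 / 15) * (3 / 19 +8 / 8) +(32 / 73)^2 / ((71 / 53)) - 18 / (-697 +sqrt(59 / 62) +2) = 2 * sqrt(3658) / 3327499 +11907089697626572 / 2272475495424505 +176 * sqrt(39) / 19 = 63.09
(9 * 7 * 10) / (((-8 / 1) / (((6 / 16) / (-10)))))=189 / 64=2.95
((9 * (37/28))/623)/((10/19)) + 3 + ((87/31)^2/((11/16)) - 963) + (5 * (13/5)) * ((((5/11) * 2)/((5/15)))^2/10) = -19043445322353/20284057640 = -938.84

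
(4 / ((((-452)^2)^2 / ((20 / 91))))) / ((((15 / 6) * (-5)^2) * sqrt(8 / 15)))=sqrt(30) / 11869847880800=0.00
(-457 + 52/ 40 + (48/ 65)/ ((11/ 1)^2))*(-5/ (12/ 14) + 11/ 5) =52087939/ 31460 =1655.69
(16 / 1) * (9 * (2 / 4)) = 72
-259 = -259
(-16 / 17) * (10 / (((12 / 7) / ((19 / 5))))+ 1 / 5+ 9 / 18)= -5488 / 255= -21.52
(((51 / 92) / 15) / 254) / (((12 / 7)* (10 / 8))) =119 / 1752600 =0.00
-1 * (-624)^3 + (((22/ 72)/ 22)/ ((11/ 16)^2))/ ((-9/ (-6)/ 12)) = 264595009792/ 1089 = 242970624.24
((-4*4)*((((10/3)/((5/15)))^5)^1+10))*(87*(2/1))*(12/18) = -185618560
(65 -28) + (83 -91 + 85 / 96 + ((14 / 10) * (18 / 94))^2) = 158821549 / 5301600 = 29.96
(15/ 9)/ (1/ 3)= 5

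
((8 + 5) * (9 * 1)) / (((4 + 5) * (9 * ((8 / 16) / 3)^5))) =11232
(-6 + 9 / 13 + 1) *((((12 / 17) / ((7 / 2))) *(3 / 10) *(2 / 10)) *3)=-864 / 5525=-0.16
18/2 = 9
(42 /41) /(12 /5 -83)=-210 /16523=-0.01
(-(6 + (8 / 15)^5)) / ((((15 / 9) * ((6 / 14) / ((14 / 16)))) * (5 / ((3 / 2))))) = -112430941 / 50625000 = -2.22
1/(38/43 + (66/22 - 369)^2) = 43/5760146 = 0.00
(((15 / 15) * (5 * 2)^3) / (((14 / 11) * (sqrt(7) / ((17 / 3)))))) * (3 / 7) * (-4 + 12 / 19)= -5984000 * sqrt(7) / 6517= -2429.37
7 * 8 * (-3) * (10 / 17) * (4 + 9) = -21840 / 17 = -1284.71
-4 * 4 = -16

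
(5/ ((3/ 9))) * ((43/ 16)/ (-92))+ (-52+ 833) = 1148987/ 1472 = 780.56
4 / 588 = 1 / 147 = 0.01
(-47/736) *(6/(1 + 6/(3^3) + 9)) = -1269/33856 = -0.04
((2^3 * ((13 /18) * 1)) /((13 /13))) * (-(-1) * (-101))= -5252 /9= -583.56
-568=-568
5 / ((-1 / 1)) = -5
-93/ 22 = -4.23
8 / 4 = 2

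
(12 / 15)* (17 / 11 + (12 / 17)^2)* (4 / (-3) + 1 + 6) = 25988 / 2805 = 9.26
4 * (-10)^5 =-400000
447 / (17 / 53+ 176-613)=-23691 / 23144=-1.02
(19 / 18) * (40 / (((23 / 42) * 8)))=9.64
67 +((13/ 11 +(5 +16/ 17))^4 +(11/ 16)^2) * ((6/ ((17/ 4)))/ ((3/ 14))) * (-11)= -5639994317920335/ 30237274672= -186524.56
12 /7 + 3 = 33 /7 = 4.71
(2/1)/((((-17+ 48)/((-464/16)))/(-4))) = 232/31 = 7.48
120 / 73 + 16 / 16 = 2.64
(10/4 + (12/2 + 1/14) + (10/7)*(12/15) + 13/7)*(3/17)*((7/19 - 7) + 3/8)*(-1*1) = 231093/18088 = 12.78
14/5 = 2.80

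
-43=-43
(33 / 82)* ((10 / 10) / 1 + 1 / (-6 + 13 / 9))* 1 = 528 / 1681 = 0.31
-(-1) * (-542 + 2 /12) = -3251 /6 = -541.83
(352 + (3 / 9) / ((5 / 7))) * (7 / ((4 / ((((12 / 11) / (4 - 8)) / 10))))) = -37009 / 2200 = -16.82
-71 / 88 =-0.81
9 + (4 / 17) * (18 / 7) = 1143 / 119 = 9.61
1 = 1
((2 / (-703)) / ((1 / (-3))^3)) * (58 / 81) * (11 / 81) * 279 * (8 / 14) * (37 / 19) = 158224 / 68229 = 2.32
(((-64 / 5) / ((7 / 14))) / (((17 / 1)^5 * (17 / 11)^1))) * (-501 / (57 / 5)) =235136 / 458613811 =0.00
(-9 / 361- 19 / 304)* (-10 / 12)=2525 / 34656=0.07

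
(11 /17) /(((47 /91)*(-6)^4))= 1001 /1035504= 0.00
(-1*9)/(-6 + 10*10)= -9/94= -0.10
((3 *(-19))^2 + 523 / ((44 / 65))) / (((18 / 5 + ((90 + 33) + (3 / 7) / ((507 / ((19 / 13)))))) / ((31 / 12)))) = 421806061495 / 5140081056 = 82.06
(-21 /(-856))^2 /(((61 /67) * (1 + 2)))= 9849 /44696896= 0.00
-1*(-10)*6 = 60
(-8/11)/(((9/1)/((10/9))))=-80/891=-0.09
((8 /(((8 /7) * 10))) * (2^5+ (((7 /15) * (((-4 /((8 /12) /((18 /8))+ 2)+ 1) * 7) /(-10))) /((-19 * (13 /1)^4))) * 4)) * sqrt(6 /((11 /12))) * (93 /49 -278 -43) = -631285164382056 * sqrt(22) /161915879125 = -18287.21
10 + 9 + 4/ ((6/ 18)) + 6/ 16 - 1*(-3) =275/ 8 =34.38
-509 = -509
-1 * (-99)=99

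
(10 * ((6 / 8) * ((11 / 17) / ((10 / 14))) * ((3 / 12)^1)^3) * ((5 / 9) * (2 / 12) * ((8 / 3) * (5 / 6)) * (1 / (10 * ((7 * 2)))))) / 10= 11 / 705024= 0.00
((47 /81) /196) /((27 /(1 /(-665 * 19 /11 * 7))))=-517 /37912126140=-0.00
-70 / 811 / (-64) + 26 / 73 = 0.36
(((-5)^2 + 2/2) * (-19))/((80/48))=-1482/5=-296.40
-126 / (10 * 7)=-9 / 5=-1.80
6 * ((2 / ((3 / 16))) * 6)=384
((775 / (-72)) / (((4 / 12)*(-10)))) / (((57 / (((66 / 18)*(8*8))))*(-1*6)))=-3410 / 1539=-2.22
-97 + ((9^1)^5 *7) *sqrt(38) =-97 + 413343 *sqrt(38) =2547920.38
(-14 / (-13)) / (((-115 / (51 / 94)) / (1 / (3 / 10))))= -238 / 14053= -0.02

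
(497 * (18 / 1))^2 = 80030916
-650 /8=-325 /4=-81.25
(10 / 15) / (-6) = -1 / 9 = -0.11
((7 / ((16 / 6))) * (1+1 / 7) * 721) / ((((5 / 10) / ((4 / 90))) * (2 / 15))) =1442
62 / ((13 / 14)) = 868 / 13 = 66.77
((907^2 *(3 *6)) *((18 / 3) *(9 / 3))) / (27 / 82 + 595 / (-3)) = -65568415896 / 48709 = -1346125.27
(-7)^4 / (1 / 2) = 4802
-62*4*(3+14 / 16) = -961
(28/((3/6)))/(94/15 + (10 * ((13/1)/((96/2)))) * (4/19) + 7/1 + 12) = 10640/4909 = 2.17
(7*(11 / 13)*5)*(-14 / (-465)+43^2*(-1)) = -66202367 / 1209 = -54757.95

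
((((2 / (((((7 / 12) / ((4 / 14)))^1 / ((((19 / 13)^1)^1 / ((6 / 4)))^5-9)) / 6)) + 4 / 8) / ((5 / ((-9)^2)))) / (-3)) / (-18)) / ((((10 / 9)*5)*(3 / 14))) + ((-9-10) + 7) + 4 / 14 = -92075906233 / 3898576500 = -23.62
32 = 32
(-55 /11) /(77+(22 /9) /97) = -4365 /67243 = -0.06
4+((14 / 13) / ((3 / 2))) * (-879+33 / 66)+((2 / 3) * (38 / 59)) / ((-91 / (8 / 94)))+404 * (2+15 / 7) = 792606286 / 757029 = 1047.00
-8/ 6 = -4/ 3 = -1.33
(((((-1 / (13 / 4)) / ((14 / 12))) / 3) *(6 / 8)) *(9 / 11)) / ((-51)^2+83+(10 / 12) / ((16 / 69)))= -1728 / 86089003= -0.00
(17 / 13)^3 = 4913 / 2197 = 2.24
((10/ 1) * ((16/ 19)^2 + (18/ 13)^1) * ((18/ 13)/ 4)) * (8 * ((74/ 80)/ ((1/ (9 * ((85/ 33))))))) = 1243.30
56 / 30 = 1.87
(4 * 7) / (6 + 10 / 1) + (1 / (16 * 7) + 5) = 757 / 112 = 6.76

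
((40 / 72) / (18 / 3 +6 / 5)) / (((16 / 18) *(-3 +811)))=25 / 232704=0.00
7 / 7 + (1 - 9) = -7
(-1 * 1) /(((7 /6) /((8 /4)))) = -12 /7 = -1.71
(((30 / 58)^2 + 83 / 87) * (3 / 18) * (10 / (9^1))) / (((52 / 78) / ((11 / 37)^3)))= 10255355 / 1150177671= 0.01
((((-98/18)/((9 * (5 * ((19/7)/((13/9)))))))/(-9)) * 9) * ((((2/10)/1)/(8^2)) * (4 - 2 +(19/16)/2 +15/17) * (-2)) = -8431969/6027955200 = -0.00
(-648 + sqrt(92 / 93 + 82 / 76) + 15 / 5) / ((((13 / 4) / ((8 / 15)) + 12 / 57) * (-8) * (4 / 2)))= 24510 / 3833 - sqrt(25830006) / 356469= 6.38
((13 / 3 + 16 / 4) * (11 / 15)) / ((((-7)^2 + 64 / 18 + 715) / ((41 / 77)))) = 205 / 48356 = 0.00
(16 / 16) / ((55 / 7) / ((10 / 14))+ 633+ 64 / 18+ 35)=9 / 6143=0.00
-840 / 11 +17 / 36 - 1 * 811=-351209 / 396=-886.89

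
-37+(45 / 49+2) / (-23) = -41842 / 1127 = -37.13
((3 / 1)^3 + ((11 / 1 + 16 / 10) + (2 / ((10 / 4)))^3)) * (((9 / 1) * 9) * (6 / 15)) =812268 / 625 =1299.63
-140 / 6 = -70 / 3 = -23.33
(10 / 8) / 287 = 5 / 1148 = 0.00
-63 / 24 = -21 / 8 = -2.62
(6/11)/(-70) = -3/385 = -0.01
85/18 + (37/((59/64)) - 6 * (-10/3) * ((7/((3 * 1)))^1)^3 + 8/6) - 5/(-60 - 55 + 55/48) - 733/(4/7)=-6842303693/6964596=-982.44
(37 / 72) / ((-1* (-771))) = 37 / 55512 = 0.00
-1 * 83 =-83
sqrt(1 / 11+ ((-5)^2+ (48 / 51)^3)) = 2 *sqrt(65498807) / 3179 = 5.09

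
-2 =-2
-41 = -41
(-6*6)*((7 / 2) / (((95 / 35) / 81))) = -71442 / 19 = -3760.11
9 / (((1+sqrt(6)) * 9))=0.29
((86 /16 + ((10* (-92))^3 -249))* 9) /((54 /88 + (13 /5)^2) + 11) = -5139342407925 /13474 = -381426629.65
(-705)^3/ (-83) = 350402625/ 83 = 4221718.37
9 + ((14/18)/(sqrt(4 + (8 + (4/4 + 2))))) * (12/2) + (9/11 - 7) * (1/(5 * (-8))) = 10.36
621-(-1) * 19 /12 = 7471 /12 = 622.58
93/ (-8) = -93/ 8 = -11.62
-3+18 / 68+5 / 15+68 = 6691 / 102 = 65.60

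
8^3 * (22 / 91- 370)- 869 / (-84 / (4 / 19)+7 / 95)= -93270106049 / 492674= -189314.04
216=216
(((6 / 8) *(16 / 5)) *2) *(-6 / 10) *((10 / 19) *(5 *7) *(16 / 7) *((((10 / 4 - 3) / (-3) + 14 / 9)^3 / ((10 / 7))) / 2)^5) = -394380658296933636424686457 / 178036349601488486400000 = -2215.17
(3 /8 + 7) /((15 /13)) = 767 /120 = 6.39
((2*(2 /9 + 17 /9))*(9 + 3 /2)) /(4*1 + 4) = 5.54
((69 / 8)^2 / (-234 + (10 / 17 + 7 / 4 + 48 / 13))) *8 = -350727 / 134350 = -2.61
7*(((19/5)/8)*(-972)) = -32319/10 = -3231.90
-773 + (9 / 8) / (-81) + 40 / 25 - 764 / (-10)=-50041 / 72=-695.01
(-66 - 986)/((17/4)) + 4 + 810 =9630/17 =566.47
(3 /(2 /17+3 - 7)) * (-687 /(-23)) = -11679 /506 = -23.08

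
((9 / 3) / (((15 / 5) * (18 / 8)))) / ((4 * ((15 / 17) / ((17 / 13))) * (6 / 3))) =289 / 3510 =0.08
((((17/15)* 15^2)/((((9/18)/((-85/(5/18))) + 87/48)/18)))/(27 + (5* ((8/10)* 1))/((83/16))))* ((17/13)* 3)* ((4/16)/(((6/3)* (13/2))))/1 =2378167128/345370597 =6.89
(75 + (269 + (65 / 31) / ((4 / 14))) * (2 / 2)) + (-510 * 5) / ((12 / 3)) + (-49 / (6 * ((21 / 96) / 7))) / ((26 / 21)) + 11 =-486.24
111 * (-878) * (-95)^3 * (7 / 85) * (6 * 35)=24566067508500 / 17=1445062794617.65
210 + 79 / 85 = 17929 / 85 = 210.93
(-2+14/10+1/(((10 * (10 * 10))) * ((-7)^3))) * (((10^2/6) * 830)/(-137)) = 17081483/281946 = 60.58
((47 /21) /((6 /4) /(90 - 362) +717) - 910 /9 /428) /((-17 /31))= 4222470971 /9932885970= 0.43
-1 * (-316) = 316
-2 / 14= -1 / 7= -0.14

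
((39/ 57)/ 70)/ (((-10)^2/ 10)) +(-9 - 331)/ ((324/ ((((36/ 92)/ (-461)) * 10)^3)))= 15506532340951/ 15853966098819100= 0.00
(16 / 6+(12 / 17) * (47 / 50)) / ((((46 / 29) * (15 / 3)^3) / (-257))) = -15822719 / 3665625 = -4.32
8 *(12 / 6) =16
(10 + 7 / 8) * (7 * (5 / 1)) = 3045 / 8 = 380.62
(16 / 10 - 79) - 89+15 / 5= -817 / 5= -163.40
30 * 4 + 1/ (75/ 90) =606/ 5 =121.20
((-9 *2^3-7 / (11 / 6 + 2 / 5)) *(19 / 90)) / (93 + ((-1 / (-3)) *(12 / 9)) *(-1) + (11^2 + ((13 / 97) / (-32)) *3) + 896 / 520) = -1929753696 / 26189545379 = -0.07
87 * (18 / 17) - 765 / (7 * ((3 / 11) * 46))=456567 / 5474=83.41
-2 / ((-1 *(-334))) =-1 / 167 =-0.01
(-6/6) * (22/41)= -22/41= -0.54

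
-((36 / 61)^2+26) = -98042 / 3721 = -26.35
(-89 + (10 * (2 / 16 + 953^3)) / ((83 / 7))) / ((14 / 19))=4604582740893 / 4648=990658937.37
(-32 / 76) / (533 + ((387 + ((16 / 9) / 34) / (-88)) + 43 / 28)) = -376992 / 825101999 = -0.00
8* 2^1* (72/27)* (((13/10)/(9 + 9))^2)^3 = 4826809/797161500000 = 0.00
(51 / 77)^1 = 51 / 77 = 0.66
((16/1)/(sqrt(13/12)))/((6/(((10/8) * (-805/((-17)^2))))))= -8.92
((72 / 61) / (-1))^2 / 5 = 5184 / 18605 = 0.28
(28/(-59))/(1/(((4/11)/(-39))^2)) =-448/10858419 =-0.00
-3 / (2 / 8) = -12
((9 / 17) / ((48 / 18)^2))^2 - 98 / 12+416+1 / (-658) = 476498948027 / 1168355328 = 407.84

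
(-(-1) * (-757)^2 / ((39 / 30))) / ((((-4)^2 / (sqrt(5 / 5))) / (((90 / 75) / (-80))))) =-1719147 / 4160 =-413.26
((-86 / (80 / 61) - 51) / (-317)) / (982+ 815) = 4663 / 22785960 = 0.00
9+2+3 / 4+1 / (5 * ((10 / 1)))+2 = 1377 / 100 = 13.77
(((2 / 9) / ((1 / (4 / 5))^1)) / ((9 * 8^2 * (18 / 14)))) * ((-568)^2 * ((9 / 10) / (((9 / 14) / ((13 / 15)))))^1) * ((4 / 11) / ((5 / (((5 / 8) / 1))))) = 12844468 / 3007125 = 4.27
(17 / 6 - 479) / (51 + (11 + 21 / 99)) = -31427 / 4106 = -7.65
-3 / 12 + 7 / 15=13 / 60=0.22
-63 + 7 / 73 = -4592 / 73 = -62.90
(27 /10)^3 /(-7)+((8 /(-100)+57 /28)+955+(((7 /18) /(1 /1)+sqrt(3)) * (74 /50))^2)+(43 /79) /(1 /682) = 9583 * sqrt(3) /5625+298379949359 /223965000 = 1335.21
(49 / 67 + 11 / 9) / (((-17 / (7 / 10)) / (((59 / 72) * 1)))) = -243257 / 3690360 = -0.07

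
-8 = -8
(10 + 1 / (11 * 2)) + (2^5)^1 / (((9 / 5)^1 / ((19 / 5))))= 15365 / 198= 77.60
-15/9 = -5/3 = -1.67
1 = 1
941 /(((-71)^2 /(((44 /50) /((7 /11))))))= 227722 /882175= 0.26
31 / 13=2.38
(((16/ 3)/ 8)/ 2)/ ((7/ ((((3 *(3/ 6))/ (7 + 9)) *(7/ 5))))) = 1/ 160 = 0.01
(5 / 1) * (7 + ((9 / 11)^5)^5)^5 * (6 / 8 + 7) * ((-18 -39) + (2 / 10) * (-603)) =-116214233.56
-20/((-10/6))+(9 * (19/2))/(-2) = -123/4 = -30.75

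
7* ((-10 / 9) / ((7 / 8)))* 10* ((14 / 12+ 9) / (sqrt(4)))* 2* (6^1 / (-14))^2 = -24400 / 147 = -165.99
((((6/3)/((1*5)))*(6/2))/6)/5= 1/25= 0.04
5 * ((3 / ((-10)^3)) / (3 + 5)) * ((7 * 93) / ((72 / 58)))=-6293 / 6400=-0.98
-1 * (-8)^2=-64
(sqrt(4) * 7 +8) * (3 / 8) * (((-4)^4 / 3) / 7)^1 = 704 / 7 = 100.57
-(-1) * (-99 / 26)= -99 / 26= -3.81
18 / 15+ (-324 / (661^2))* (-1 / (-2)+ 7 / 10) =2619582 / 2184605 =1.20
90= 90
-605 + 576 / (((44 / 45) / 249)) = 1606865 / 11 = 146078.64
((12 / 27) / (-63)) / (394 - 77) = -4 / 179739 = -0.00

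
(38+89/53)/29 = 2103/1537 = 1.37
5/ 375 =1/ 75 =0.01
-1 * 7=-7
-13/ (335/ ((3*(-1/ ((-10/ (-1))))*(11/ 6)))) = 143/ 6700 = 0.02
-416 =-416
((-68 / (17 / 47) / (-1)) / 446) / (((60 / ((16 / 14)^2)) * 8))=188 / 163905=0.00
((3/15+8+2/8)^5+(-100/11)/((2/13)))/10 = 1514363410339/352000000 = 4302.17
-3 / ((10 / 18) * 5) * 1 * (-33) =891 / 25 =35.64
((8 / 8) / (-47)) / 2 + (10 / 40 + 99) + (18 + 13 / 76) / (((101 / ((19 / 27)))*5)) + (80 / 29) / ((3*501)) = 99.27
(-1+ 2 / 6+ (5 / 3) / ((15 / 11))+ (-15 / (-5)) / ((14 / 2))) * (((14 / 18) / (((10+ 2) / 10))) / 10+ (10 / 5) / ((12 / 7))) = 589 / 486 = 1.21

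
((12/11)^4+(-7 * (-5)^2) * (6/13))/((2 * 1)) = -7551741/190333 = -39.68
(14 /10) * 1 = 7 /5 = 1.40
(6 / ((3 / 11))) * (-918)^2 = 18539928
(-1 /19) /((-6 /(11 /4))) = 0.02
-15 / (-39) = 0.38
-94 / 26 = -47 / 13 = -3.62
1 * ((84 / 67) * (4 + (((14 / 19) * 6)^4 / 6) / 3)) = 276127824 / 8731507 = 31.62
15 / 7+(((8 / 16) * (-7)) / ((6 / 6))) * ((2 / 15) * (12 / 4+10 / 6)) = -11 / 315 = -0.03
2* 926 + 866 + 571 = 3289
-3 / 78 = -1 / 26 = -0.04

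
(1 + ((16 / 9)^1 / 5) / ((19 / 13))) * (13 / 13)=1063 / 855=1.24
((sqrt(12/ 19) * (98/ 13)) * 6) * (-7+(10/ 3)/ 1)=-4312 * sqrt(57)/ 247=-131.80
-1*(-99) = 99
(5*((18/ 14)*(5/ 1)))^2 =50625/ 49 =1033.16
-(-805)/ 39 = 805/ 39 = 20.64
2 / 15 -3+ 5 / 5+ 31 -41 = -178 / 15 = -11.87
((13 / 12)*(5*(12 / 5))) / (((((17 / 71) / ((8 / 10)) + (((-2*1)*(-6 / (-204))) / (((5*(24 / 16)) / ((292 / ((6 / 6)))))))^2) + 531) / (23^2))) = 9769095900 / 762185933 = 12.82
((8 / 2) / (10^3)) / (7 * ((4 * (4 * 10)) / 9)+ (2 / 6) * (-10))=9 / 272500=0.00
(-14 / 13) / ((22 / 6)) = -42 / 143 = -0.29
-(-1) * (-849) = -849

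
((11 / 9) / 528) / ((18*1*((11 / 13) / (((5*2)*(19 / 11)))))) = 1235 / 470448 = 0.00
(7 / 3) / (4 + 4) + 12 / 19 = 421 / 456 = 0.92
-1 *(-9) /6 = 3 /2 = 1.50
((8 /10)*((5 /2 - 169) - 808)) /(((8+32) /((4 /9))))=-1949 /225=-8.66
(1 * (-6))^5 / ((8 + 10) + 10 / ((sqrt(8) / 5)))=-279936 / 23 + 194400 * sqrt(2) / 23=-217.95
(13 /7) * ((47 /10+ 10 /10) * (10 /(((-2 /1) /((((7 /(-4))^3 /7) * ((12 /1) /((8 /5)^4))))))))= 9725625 /131072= 74.20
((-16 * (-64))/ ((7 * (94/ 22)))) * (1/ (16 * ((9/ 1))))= 704/ 2961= 0.24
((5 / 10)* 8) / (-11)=-4 / 11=-0.36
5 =5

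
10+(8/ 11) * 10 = 190/ 11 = 17.27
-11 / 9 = -1.22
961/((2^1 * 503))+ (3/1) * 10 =31141/1006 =30.96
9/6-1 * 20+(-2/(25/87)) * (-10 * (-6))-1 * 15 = -4511/10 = -451.10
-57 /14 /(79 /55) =-3135 /1106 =-2.83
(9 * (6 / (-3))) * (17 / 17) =-18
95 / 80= 1.19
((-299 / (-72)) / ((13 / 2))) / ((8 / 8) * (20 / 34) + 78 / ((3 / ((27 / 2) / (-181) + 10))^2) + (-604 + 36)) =12809551 / 5741740758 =0.00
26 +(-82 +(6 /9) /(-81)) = -56.01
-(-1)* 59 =59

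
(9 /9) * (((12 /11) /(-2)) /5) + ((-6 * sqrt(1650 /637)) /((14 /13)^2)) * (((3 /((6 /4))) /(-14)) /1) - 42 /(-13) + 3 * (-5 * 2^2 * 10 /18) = -64804 /2145 + 195 * sqrt(858) /4802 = -29.02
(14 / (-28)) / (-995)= 1 / 1990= 0.00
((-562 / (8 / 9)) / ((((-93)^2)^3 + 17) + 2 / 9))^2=518063121 / 542500801562146034691686656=0.00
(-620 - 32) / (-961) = 652 / 961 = 0.68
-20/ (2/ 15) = -150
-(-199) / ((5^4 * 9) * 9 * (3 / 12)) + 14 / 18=40171 / 50625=0.79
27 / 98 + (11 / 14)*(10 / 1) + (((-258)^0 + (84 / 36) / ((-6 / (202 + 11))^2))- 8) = 1729729 / 588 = 2941.72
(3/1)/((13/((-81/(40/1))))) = -243/520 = -0.47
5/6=0.83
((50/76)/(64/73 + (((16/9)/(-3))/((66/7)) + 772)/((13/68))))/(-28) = -21138975/3633518137984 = -0.00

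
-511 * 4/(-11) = 2044/11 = 185.82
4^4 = 256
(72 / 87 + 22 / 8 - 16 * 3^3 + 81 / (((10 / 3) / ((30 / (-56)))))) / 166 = -716899 / 269584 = -2.66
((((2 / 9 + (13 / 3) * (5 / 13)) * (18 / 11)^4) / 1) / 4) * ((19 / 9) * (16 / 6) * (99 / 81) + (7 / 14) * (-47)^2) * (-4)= -220373448 / 14641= -15051.80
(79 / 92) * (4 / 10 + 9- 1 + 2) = 1027 / 115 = 8.93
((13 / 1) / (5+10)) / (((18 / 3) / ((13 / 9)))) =0.21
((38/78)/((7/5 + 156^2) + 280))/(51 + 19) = 0.00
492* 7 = 3444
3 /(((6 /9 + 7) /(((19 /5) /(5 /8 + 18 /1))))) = 1368 /17135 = 0.08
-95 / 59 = -1.61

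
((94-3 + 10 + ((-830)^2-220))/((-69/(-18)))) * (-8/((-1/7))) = 10062192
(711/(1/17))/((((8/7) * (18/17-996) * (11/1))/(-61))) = 29246511/496144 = 58.95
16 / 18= 8 / 9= 0.89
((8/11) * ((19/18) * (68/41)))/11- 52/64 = -497749/714384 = -0.70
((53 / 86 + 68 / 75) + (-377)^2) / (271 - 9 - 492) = -916741873 / 1483500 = -617.96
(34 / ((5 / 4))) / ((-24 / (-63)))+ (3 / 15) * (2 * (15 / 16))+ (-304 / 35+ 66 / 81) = 96623 / 1512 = 63.90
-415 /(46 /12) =-108.26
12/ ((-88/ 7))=-21/ 22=-0.95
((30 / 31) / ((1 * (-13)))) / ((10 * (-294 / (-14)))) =-1 / 2821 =-0.00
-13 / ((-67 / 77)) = 1001 / 67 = 14.94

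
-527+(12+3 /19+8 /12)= -29308 /57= -514.18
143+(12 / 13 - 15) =1676 / 13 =128.92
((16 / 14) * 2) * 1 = 16 / 7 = 2.29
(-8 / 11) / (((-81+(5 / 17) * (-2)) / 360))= 3.21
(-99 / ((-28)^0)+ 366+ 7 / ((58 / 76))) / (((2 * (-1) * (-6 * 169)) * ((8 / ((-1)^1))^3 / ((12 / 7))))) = -8009 / 17565184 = -0.00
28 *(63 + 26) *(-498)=-1241016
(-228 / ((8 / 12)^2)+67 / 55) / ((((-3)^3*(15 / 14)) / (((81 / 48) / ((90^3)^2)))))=0.00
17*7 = 119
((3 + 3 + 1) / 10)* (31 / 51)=217 / 510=0.43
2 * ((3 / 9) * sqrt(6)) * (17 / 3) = 9.25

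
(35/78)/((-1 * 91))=-5/1014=-0.00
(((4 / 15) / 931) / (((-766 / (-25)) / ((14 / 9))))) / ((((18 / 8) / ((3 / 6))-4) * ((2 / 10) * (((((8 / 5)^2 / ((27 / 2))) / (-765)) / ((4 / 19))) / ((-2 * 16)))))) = 3825000 / 967841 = 3.95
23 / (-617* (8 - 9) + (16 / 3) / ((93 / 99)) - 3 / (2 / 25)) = 1426 / 36281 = 0.04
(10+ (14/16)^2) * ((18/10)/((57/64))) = 2067/95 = 21.76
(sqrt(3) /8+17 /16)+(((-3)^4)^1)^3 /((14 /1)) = sqrt(3) /8+4251647 /112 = 37961.35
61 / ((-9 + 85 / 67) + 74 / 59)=-241133 / 25604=-9.42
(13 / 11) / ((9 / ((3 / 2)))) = 13 / 66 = 0.20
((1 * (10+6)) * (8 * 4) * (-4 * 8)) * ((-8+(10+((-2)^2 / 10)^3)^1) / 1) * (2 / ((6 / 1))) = -1409024 / 125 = -11272.19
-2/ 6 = -1/ 3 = -0.33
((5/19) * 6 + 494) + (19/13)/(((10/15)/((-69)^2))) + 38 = 5419751/494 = 10971.16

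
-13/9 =-1.44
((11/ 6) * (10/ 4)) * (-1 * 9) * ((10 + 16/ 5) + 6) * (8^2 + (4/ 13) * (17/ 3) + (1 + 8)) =-769560/ 13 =-59196.92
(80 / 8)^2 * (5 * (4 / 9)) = 2000 / 9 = 222.22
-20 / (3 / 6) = -40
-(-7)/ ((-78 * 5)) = -7/ 390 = -0.02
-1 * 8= -8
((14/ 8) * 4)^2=49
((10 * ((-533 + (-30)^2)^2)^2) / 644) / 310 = 18141126721 / 19964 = 908691.98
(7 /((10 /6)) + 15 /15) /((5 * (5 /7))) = 182 /125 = 1.46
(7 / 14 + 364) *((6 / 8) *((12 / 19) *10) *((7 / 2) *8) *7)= 6429780 / 19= 338409.47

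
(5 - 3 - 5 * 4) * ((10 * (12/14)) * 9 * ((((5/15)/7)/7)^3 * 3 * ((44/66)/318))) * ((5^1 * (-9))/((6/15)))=13500/43647779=0.00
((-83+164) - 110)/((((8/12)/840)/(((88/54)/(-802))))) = 89320/1203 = 74.25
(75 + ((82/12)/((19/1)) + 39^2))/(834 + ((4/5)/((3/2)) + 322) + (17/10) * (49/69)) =20928275/15177979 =1.38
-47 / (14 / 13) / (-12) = 611 / 168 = 3.64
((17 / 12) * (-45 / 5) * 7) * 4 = -357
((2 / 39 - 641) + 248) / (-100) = 613 / 156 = 3.93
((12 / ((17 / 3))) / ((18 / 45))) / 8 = 45 / 68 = 0.66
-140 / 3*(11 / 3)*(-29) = 44660 / 9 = 4962.22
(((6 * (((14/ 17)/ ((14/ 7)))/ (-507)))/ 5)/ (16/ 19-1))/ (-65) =-266/ 2801175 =-0.00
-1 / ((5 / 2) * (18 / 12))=-4 / 15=-0.27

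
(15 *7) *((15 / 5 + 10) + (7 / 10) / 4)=11067 / 8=1383.38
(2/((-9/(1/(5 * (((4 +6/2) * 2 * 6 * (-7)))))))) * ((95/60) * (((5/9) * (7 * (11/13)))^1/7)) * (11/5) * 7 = 2299/2653560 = 0.00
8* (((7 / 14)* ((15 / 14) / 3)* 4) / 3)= 40 / 21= 1.90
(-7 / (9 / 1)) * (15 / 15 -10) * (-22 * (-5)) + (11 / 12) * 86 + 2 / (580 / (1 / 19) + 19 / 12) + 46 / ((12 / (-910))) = -698195213 / 264518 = -2639.50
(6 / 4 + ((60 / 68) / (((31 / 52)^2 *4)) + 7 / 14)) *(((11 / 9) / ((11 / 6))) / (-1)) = -85628 / 49011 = -1.75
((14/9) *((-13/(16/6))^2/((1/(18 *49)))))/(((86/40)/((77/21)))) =9564555/172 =55607.88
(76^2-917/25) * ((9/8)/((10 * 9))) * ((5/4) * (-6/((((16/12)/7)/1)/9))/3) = -27118287/3200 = -8474.46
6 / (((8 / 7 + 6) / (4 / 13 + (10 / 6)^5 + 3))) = 357518 / 26325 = 13.58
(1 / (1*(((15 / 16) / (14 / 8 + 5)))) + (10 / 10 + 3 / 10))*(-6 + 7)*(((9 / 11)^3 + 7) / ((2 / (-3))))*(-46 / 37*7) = 41243853 / 49247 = 837.49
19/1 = 19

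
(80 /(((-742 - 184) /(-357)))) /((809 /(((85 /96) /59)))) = 50575 /88397812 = 0.00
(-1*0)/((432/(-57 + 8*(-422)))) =0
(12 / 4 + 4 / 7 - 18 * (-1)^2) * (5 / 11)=-505 / 77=-6.56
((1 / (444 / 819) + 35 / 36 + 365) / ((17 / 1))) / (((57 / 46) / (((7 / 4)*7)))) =138038341 / 645354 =213.90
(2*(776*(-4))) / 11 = -6208 / 11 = -564.36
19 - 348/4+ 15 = -53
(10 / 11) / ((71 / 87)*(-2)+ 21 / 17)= -14790 / 6457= -2.29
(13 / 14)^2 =169 / 196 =0.86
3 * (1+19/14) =99/14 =7.07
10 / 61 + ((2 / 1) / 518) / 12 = 31141 / 189588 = 0.16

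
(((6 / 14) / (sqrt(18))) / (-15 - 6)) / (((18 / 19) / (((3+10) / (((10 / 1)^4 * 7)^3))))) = -247 * sqrt(2) / 1815156000000000000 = -0.00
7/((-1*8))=-7/8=-0.88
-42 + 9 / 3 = -39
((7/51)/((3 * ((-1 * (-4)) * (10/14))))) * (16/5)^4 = 802816/478125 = 1.68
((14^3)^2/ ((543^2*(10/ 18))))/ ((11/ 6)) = 45177216/ 1801855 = 25.07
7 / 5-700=-3493 / 5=-698.60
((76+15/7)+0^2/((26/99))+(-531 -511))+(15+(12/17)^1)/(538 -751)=-8144252/8449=-963.93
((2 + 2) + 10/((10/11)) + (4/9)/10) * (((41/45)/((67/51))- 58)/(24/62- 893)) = 1208704291/1251420975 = 0.97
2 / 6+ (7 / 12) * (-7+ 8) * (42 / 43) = 233 / 258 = 0.90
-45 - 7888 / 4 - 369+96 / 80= -11924 / 5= -2384.80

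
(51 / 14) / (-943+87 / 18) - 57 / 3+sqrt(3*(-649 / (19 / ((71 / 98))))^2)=-748810 / 39403+46079*sqrt(3) / 1862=23.86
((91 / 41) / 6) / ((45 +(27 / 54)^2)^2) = 728 / 4029603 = 0.00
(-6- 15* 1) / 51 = -7 / 17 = -0.41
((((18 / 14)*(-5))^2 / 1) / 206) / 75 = 27 / 10094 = 0.00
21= 21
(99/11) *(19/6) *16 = 456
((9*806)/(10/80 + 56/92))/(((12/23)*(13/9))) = 65596/5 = 13119.20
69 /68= 1.01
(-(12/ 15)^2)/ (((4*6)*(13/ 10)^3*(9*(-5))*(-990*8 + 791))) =-0.00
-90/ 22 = -45/ 11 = -4.09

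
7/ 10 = 0.70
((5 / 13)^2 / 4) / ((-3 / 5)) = -125 / 2028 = -0.06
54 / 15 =18 / 5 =3.60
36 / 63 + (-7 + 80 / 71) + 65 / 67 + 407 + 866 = 42245387 / 33299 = 1268.67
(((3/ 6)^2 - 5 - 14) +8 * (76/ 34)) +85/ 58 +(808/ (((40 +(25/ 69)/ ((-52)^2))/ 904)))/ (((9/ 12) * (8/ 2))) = 89590896087203/ 14717164180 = 6087.51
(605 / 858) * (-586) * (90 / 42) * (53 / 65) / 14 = -854095 / 16562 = -51.57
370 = 370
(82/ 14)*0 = 0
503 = 503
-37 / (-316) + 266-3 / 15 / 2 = 420307 / 1580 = 266.02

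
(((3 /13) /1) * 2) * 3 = 18 /13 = 1.38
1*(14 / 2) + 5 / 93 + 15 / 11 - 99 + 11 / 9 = -89.36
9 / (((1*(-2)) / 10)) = -45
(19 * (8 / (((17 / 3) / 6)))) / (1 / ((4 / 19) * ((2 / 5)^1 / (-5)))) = -2.71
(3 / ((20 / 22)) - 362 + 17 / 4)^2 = 125634.80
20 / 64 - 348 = -5563 / 16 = -347.69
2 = 2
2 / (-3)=-2 / 3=-0.67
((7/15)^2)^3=117649/11390625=0.01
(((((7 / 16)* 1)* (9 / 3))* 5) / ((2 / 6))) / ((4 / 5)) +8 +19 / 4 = 37.36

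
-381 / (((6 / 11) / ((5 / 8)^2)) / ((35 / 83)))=-1222375 / 10624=-115.06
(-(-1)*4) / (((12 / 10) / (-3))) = -10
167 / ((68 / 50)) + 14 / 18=37813 / 306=123.57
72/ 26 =2.77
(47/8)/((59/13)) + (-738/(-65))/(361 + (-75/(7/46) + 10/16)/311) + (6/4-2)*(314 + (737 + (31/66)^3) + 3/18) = -2412351708794411107/4601010887169840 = -524.31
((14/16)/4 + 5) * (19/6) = 3173/192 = 16.53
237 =237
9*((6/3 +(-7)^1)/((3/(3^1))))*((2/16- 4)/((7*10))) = 279/112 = 2.49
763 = 763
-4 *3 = -12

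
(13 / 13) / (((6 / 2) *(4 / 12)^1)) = 1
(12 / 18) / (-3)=-2 / 9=-0.22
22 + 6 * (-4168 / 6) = -4146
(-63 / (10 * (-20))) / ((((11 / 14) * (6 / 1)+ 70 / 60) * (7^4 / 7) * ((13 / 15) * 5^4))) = 0.00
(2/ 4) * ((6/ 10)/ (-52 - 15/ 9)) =-9/ 1610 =-0.01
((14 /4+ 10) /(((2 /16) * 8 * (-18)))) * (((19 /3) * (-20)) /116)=95 /116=0.82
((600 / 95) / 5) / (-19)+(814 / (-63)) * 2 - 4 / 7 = -602216 / 22743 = -26.48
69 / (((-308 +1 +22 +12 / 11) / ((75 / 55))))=-115 / 347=-0.33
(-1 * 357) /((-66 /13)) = 1547 /22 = 70.32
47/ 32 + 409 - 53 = 11439/ 32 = 357.47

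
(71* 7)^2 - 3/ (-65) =16055588/ 65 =247009.05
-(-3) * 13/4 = 39/4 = 9.75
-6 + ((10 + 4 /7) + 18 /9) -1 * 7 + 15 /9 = 26 /21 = 1.24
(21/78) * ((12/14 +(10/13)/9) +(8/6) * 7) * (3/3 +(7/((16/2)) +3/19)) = 54178/9633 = 5.62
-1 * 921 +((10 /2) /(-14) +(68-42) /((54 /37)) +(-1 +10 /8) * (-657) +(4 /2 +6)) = -801203 /756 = -1059.79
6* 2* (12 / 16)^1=9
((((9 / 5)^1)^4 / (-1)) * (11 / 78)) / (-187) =0.01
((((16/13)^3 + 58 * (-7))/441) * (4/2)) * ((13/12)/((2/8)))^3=-197308/1323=-149.14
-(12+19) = -31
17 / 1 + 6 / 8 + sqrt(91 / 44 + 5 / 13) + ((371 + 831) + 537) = sqrt(200629) / 286 + 7027 / 4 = 1758.32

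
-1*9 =-9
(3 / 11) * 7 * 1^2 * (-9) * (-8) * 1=1512 / 11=137.45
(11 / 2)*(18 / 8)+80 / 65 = 1415 / 104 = 13.61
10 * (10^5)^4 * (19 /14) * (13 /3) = 123500000000000000000000 /21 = 5880952380952380952380.95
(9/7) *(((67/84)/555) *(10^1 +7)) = 1139/36260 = 0.03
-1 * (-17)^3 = 4913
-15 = -15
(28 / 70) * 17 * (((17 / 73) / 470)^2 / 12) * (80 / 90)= 4913 / 39729693375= 0.00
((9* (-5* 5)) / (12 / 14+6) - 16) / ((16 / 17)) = -13277 / 256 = -51.86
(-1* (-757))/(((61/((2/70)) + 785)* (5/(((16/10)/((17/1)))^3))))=48448/1120778125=0.00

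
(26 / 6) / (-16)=-13 / 48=-0.27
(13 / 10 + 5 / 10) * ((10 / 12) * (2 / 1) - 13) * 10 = -204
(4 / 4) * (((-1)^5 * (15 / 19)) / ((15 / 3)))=-3 / 19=-0.16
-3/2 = -1.50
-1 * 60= -60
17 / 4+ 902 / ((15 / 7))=425.18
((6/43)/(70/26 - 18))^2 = 6084/73222249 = 0.00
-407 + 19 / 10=-4051 / 10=-405.10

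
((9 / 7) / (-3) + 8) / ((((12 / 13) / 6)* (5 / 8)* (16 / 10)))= 689 / 14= 49.21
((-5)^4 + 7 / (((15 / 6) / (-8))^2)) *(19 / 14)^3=119463203 / 68600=1741.45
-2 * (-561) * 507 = 568854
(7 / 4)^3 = 343 / 64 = 5.36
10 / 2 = 5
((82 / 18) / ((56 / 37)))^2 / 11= 2301289 / 2794176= 0.82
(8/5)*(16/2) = 64/5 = 12.80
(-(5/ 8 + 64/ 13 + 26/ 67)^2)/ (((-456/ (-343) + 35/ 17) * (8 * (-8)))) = 9976244891039/ 61392774090752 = 0.16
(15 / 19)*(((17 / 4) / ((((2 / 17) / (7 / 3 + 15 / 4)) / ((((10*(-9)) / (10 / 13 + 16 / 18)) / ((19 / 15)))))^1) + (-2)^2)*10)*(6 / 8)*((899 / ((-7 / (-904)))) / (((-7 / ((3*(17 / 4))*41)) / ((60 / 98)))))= 397988494071921979875 / 1345213072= 295855357307.98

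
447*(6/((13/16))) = 42912/13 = 3300.92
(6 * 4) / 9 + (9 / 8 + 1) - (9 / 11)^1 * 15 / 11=3.68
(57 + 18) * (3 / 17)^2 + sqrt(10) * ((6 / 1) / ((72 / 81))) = 23.68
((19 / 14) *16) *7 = 152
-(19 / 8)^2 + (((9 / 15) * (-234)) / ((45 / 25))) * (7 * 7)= -244969 / 64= -3827.64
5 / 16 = 0.31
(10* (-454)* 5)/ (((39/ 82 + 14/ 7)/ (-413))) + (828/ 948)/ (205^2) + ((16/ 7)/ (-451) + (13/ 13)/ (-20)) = 112299350589605873/ 29654016700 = 3786986.15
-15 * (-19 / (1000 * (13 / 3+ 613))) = 171 / 370400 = 0.00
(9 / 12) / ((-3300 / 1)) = -1 / 4400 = -0.00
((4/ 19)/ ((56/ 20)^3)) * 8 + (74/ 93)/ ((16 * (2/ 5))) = 1949645/ 9697296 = 0.20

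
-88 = -88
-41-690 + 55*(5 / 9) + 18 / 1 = -6142 / 9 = -682.44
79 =79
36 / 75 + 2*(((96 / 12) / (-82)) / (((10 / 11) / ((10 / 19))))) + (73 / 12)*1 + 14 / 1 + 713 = 171407351 / 233700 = 733.45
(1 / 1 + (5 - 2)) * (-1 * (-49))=196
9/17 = 0.53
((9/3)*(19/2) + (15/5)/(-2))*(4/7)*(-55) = -5940/7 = -848.57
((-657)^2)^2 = 186320859201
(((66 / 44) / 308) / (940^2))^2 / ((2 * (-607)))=-9 / 359659491122032640000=-0.00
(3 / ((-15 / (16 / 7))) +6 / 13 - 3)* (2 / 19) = -2726 / 8645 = -0.32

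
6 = 6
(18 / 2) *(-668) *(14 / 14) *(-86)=517032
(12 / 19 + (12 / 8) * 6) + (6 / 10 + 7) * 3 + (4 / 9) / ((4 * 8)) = 221927 / 6840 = 32.45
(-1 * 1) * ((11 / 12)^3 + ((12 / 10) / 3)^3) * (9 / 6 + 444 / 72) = -4144577 / 648000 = -6.40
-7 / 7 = -1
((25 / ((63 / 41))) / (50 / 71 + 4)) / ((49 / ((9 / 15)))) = 14555 / 343686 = 0.04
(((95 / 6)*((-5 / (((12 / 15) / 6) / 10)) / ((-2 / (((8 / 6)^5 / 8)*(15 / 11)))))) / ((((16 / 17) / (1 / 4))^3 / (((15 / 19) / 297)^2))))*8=383828125 / 169903236096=0.00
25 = 25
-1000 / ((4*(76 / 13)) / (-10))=8125 / 19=427.63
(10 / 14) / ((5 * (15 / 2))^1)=2 / 105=0.02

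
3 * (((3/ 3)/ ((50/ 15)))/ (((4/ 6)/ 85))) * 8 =918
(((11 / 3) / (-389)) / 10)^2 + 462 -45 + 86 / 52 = 741208089823 / 1770455700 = 418.65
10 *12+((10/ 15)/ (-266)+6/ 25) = 1199369/ 9975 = 120.24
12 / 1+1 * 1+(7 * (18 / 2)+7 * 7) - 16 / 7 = 859 / 7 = 122.71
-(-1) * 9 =9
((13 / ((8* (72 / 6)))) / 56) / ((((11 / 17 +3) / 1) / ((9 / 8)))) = 663 / 888832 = 0.00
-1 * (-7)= 7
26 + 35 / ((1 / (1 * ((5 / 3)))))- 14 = 211 / 3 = 70.33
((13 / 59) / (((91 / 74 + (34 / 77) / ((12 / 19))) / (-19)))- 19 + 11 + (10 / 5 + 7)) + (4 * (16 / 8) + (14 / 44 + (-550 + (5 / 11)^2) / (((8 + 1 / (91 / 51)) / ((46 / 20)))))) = -12887873515871 / 91683278566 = -140.57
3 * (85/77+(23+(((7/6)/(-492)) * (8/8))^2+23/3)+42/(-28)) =20311594013/223667136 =90.81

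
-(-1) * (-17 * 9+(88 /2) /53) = -8065 /53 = -152.17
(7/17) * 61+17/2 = 1143/34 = 33.62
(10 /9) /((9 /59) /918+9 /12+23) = 40120 /857571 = 0.05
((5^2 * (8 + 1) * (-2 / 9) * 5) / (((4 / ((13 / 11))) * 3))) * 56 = -45500 / 33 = -1378.79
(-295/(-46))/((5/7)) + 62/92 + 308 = 7306/23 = 317.65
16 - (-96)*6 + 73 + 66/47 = 31321/47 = 666.40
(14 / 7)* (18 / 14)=18 / 7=2.57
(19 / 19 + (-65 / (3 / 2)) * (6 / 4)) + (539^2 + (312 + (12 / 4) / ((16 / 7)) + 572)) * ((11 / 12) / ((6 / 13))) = 222221305 / 384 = 578701.32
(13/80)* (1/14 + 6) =221/224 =0.99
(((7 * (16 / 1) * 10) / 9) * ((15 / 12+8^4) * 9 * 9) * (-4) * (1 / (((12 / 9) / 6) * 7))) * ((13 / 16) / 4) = -86288085 / 4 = -21572021.25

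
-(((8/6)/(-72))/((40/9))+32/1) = -7679/240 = -32.00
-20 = -20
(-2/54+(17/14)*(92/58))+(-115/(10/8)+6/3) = -482936/5481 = -88.11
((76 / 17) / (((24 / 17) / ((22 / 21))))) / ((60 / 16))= 0.88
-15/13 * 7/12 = -35/52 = -0.67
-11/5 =-2.20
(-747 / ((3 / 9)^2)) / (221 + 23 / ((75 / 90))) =-33615 / 1243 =-27.04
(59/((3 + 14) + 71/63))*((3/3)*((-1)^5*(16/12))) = -2478/571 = -4.34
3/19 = 0.16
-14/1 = -14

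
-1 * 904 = -904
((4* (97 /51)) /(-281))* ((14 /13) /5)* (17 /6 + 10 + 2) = -241724 /2794545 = -0.09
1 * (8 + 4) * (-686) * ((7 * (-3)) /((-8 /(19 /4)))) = -102642.75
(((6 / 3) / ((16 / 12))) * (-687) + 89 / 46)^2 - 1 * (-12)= 1057958.41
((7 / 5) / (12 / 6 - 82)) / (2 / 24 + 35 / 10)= -0.00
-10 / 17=-0.59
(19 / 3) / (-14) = -19 / 42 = -0.45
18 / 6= 3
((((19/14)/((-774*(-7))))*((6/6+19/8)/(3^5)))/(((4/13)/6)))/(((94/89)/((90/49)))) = 109915/931664832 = 0.00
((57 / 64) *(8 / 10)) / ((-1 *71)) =-57 / 5680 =-0.01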